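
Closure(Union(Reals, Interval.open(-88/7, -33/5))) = Interval(-oo, oo)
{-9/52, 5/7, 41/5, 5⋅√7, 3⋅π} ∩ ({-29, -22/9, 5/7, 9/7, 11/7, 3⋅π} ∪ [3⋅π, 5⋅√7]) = {5/7, 5⋅√7, 3⋅π}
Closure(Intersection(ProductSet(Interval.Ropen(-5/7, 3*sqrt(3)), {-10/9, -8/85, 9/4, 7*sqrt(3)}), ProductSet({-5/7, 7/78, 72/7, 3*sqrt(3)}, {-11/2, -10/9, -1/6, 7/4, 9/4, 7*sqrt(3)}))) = ProductSet({-5/7, 7/78}, {-10/9, 9/4, 7*sqrt(3)})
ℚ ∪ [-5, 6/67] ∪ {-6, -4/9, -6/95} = ℚ ∪ [-5, 6/67]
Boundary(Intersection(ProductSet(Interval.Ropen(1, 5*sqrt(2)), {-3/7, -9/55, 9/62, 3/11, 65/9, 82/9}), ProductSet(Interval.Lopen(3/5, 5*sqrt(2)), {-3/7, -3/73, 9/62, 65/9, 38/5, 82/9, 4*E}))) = ProductSet(Interval(1, 5*sqrt(2)), {-3/7, 9/62, 65/9, 82/9})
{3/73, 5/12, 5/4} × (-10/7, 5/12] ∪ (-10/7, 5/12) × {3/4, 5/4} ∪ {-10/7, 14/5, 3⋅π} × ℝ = ({-10/7, 14/5, 3⋅π} × ℝ) ∪ ((-10/7, 5/12) × {3/4, 5/4}) ∪ ({3/73, 5/12, 5/4} × (-10/7, 5/12])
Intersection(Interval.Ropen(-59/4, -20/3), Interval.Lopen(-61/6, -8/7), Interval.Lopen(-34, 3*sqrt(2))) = Interval.open(-61/6, -20/3)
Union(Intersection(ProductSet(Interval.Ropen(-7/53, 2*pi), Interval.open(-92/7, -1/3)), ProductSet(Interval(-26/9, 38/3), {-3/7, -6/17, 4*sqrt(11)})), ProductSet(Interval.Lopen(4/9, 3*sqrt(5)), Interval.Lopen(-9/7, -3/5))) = Union(ProductSet(Interval.Ropen(-7/53, 2*pi), {-3/7, -6/17}), ProductSet(Interval.Lopen(4/9, 3*sqrt(5)), Interval.Lopen(-9/7, -3/5)))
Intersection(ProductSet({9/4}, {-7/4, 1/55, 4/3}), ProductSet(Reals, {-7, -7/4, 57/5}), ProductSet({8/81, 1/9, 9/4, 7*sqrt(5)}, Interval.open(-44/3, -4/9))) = ProductSet({9/4}, {-7/4})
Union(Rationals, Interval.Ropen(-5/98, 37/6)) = Union(Interval(-5/98, 37/6), Rationals)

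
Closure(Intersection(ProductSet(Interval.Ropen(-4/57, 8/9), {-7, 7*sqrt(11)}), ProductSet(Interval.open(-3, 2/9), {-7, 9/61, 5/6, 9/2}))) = ProductSet(Interval(-4/57, 2/9), {-7})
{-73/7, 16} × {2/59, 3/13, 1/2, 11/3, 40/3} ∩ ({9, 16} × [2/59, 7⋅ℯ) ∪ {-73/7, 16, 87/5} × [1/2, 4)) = ({-73/7, 16} × {1/2, 11/3}) ∪ ({16} × {2/59, 3/13, 1/2, 11/3, 40/3})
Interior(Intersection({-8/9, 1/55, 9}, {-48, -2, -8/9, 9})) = EmptySet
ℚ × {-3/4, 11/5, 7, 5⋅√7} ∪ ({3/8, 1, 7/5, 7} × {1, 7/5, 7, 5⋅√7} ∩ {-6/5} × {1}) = ℚ × {-3/4, 11/5, 7, 5⋅√7}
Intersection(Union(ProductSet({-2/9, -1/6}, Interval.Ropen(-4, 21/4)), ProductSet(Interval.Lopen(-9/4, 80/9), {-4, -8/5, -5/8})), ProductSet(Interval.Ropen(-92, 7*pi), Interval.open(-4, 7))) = Union(ProductSet({-2/9, -1/6}, Interval.open(-4, 21/4)), ProductSet(Interval.Lopen(-9/4, 80/9), {-8/5, -5/8}))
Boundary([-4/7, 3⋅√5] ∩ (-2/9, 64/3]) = {-2/9, 3⋅√5}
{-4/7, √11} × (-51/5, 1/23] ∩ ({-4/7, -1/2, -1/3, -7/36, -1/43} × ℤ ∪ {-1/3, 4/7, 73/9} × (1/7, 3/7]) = {-4/7} × {-10, -9, …, 0}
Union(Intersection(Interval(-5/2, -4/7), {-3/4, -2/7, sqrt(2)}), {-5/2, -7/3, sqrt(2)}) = {-5/2, -7/3, -3/4, sqrt(2)}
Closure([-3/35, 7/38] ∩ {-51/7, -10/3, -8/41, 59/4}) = ∅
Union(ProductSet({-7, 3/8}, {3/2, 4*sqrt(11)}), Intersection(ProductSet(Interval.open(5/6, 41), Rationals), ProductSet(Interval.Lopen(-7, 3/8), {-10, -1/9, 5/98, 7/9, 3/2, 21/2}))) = ProductSet({-7, 3/8}, {3/2, 4*sqrt(11)})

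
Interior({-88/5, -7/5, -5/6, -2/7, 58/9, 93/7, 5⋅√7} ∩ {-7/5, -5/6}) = ∅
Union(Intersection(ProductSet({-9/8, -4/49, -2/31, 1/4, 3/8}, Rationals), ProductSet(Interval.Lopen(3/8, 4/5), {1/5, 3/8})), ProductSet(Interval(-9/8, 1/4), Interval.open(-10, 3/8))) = ProductSet(Interval(-9/8, 1/4), Interval.open(-10, 3/8))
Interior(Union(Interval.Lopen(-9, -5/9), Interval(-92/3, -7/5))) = Interval.open(-92/3, -5/9)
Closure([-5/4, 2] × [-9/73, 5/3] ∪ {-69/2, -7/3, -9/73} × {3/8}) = ({-69/2, -7/3, -9/73} × {3/8}) ∪ ([-5/4, 2] × [-9/73, 5/3])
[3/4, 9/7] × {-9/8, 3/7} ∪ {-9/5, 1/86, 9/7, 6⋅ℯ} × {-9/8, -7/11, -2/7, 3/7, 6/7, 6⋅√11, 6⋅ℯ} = ([3/4, 9/7] × {-9/8, 3/7}) ∪ ({-9/5, 1/86, 9/7, 6⋅ℯ} × {-9/8, -7/11, -2/7, 3/7, 6/7, 6⋅√11, 6⋅ℯ})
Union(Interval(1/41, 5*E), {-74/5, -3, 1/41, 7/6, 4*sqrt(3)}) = Union({-74/5, -3}, Interval(1/41, 5*E))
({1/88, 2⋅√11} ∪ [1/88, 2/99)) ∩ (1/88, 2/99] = (1/88, 2/99)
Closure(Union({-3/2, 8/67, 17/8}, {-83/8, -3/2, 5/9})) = {-83/8, -3/2, 8/67, 5/9, 17/8}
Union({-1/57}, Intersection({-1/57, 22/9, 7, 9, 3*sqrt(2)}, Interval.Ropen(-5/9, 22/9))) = {-1/57}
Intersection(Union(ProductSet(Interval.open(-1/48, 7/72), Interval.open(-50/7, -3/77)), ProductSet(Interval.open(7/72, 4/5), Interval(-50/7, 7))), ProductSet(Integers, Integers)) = ProductSet(Range(0, 1, 1), Range(-7, 0, 1))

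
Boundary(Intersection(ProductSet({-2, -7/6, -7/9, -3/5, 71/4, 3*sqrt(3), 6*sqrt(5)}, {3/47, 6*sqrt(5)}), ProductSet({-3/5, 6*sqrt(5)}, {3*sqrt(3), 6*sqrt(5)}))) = ProductSet({-3/5, 6*sqrt(5)}, {6*sqrt(5)})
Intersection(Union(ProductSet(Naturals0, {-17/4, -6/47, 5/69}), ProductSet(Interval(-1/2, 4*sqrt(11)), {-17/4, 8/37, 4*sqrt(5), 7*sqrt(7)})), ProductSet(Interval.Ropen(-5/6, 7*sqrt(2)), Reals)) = Union(ProductSet(Interval.Ropen(-1/2, 7*sqrt(2)), {-17/4, 8/37, 4*sqrt(5), 7*sqrt(7)}), ProductSet(Range(0, 10, 1), {-17/4, -6/47, 5/69}))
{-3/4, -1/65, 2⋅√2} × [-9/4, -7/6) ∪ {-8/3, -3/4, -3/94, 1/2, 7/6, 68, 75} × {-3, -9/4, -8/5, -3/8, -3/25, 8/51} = ({-3/4, -1/65, 2⋅√2} × [-9/4, -7/6)) ∪ ({-8/3, -3/4, -3/94, 1/2, 7/6, 68, 75} × {-3, -9/4, -8/5, -3/8, -3/25, 8/51})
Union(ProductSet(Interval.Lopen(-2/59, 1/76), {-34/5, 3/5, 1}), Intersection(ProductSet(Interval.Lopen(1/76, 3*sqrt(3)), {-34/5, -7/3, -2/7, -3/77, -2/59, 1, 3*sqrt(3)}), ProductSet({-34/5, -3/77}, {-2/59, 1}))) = ProductSet(Interval.Lopen(-2/59, 1/76), {-34/5, 3/5, 1})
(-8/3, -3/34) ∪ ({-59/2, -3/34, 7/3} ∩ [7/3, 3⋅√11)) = (-8/3, -3/34) ∪ {7/3}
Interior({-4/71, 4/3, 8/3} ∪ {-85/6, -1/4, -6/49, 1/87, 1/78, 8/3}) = ∅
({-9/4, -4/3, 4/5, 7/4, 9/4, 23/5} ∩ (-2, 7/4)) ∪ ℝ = ℝ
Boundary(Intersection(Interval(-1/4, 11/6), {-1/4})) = {-1/4}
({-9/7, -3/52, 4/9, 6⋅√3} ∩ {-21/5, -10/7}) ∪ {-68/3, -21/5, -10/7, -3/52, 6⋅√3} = {-68/3, -21/5, -10/7, -3/52, 6⋅√3}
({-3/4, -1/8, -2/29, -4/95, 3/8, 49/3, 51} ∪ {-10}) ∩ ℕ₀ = {51}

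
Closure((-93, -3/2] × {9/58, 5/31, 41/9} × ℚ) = [-93, -3/2] × {9/58, 5/31, 41/9} × ℝ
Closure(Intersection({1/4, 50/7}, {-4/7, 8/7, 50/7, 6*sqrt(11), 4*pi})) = {50/7}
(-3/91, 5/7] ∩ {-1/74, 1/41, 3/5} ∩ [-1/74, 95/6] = {-1/74, 1/41, 3/5}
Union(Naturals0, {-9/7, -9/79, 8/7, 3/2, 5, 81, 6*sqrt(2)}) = Union({-9/7, -9/79, 8/7, 3/2, 6*sqrt(2)}, Naturals0)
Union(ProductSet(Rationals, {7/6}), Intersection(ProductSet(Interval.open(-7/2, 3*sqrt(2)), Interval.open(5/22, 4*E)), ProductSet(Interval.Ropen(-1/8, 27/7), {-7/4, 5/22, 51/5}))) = Union(ProductSet(Interval.Ropen(-1/8, 27/7), {51/5}), ProductSet(Rationals, {7/6}))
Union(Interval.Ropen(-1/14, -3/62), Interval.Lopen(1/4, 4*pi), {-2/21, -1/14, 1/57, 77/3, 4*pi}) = Union({-2/21, 1/57, 77/3}, Interval.Ropen(-1/14, -3/62), Interval.Lopen(1/4, 4*pi))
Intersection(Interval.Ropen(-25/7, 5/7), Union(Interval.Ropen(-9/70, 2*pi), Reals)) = Interval.Ropen(-25/7, 5/7)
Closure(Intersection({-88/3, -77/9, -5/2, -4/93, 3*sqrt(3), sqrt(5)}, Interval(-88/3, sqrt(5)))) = {-88/3, -77/9, -5/2, -4/93, sqrt(5)}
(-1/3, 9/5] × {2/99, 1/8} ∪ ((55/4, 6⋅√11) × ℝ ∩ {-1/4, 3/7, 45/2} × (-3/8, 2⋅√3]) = (-1/3, 9/5] × {2/99, 1/8}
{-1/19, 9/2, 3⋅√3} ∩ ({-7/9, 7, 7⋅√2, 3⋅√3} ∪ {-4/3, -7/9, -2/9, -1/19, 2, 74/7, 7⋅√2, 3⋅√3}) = {-1/19, 3⋅√3}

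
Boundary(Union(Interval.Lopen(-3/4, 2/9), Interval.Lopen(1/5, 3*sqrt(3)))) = {-3/4, 3*sqrt(3)}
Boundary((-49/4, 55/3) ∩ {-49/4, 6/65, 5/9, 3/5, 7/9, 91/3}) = {6/65, 5/9, 3/5, 7/9}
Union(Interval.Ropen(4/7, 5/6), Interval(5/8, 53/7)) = Interval(4/7, 53/7)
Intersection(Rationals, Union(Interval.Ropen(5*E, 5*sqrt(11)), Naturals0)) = Union(Intersection(Interval.Ropen(5*E, 5*sqrt(11)), Rationals), Naturals0)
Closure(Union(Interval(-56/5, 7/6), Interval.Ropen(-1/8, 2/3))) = Interval(-56/5, 7/6)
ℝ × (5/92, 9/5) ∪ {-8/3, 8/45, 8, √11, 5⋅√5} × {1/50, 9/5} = (ℝ × (5/92, 9/5)) ∪ ({-8/3, 8/45, 8, √11, 5⋅√5} × {1/50, 9/5})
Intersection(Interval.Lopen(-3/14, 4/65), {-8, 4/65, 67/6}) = {4/65}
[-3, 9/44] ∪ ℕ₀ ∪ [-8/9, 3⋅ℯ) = [-3, 3⋅ℯ) ∪ ℕ₀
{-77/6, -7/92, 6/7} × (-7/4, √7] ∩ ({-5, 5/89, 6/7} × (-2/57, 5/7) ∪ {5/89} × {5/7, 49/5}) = {6/7} × (-2/57, 5/7)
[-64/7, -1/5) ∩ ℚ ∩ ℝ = ℚ ∩ [-64/7, -1/5)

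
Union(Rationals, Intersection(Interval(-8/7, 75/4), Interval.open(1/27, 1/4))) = Union(Interval(1/27, 1/4), Rationals)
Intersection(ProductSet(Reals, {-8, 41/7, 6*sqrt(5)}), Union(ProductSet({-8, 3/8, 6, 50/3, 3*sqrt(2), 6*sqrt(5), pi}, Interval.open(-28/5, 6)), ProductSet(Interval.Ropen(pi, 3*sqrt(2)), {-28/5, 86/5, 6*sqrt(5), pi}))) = Union(ProductSet({-8, 3/8, 6, 50/3, 3*sqrt(2), 6*sqrt(5), pi}, {41/7}), ProductSet(Interval.Ropen(pi, 3*sqrt(2)), {6*sqrt(5)}))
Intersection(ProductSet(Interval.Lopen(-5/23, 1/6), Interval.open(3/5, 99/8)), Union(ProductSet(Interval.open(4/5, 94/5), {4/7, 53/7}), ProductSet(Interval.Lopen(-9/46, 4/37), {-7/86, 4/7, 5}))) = ProductSet(Interval.Lopen(-9/46, 4/37), {5})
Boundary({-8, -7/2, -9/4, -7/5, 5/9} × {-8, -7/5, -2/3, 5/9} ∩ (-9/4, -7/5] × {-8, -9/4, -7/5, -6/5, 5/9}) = {-7/5} × {-8, -7/5, 5/9}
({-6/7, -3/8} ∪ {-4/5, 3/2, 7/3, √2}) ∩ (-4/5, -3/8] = {-3/8}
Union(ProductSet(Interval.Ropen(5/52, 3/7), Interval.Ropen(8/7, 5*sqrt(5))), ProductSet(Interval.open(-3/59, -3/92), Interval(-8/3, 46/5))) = Union(ProductSet(Interval.open(-3/59, -3/92), Interval(-8/3, 46/5)), ProductSet(Interval.Ropen(5/52, 3/7), Interval.Ropen(8/7, 5*sqrt(5))))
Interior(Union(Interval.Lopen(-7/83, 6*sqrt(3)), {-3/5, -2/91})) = Interval.open(-7/83, 6*sqrt(3))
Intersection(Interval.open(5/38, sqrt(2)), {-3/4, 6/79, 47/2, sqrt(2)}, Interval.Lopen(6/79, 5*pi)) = EmptySet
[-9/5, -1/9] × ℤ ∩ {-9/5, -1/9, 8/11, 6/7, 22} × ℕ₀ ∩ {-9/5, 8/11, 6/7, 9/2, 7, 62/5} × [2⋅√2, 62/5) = {-9/5} × {3, 4, …, 12}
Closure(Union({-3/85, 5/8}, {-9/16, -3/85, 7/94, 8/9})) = {-9/16, -3/85, 7/94, 5/8, 8/9}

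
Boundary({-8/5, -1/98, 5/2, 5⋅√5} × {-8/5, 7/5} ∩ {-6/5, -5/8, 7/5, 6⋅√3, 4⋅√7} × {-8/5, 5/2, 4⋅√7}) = ∅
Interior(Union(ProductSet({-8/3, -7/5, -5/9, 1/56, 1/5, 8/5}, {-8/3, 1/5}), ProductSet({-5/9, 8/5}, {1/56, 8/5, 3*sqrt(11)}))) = EmptySet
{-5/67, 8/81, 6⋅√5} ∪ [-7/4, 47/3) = [-7/4, 47/3)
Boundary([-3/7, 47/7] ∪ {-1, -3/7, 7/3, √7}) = {-1, -3/7, 47/7}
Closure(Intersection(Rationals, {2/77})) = {2/77}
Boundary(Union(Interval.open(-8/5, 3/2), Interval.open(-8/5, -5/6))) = {-8/5, 3/2}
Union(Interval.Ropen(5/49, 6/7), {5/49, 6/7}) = Interval(5/49, 6/7)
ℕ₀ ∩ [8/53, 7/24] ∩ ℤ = ∅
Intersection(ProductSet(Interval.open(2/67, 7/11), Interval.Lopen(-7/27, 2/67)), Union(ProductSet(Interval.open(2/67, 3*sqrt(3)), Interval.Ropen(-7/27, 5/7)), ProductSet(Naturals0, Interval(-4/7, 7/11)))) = ProductSet(Interval.open(2/67, 7/11), Interval.Lopen(-7/27, 2/67))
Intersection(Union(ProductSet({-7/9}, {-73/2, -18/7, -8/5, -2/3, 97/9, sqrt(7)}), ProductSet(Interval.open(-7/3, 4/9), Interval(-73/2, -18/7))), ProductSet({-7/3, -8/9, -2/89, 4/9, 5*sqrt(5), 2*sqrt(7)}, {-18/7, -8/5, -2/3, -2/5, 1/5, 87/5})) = ProductSet({-8/9, -2/89}, {-18/7})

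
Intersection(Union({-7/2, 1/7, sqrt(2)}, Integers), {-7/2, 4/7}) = {-7/2}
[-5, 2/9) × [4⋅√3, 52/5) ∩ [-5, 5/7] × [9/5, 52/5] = [-5, 2/9) × [4⋅√3, 52/5)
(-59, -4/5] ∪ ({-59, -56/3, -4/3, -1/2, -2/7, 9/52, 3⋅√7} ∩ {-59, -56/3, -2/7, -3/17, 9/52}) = [-59, -4/5] ∪ {-2/7, 9/52}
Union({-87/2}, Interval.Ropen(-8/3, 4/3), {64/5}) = Union({-87/2, 64/5}, Interval.Ropen(-8/3, 4/3))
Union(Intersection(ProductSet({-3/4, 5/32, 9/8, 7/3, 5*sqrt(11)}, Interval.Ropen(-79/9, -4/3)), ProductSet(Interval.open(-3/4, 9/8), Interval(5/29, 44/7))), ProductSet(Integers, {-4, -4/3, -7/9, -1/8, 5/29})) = ProductSet(Integers, {-4, -4/3, -7/9, -1/8, 5/29})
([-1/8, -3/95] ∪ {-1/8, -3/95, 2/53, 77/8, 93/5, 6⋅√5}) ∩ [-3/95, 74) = {-3/95, 2/53, 77/8, 93/5, 6⋅√5}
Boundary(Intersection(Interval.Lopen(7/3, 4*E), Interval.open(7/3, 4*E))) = {7/3, 4*E}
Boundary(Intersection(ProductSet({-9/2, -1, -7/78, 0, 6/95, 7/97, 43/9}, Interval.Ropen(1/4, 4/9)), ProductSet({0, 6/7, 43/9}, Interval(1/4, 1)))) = ProductSet({0, 43/9}, Interval(1/4, 4/9))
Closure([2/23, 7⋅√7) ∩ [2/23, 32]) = [2/23, 7⋅√7]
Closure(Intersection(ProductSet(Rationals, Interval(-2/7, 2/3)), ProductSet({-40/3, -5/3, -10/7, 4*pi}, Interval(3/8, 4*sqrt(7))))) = ProductSet({-40/3, -5/3, -10/7}, Interval(3/8, 2/3))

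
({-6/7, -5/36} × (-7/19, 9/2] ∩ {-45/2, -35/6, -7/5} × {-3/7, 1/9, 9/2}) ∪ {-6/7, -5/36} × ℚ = {-6/7, -5/36} × ℚ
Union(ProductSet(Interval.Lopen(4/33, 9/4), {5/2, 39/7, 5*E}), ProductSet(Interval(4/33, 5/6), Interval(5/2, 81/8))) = Union(ProductSet(Interval(4/33, 5/6), Interval(5/2, 81/8)), ProductSet(Interval.Lopen(4/33, 9/4), {5/2, 39/7, 5*E}))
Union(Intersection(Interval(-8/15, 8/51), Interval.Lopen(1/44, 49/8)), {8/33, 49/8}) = Union({8/33, 49/8}, Interval.Lopen(1/44, 8/51))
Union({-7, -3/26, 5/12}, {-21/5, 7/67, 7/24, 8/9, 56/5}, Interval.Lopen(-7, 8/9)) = Union({56/5}, Interval(-7, 8/9))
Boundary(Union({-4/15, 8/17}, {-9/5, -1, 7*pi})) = {-9/5, -1, -4/15, 8/17, 7*pi}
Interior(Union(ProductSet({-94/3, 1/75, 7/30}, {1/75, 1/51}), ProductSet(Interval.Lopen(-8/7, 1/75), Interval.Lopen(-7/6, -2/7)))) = ProductSet(Interval.open(-8/7, 1/75), Interval.open(-7/6, -2/7))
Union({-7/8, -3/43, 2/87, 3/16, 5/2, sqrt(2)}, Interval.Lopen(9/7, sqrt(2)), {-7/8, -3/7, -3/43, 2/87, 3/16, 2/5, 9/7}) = Union({-7/8, -3/7, -3/43, 2/87, 3/16, 2/5, 5/2}, Interval(9/7, sqrt(2)))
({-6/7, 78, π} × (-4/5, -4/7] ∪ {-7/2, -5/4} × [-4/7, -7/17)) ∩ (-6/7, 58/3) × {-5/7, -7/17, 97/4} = {π} × {-5/7}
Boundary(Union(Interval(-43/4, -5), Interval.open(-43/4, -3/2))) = {-43/4, -3/2}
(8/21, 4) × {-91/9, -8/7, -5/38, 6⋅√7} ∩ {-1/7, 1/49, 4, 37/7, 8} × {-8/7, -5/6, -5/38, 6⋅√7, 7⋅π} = ∅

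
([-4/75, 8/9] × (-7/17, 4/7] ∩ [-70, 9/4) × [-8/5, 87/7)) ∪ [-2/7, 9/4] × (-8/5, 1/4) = ([-2/7, 9/4] × (-8/5, 1/4)) ∪ ([-4/75, 8/9] × (-7/17, 4/7])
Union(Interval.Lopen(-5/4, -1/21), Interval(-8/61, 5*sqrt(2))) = Interval.Lopen(-5/4, 5*sqrt(2))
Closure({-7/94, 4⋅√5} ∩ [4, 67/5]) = {4⋅√5}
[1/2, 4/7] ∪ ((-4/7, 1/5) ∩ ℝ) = (-4/7, 1/5) ∪ [1/2, 4/7]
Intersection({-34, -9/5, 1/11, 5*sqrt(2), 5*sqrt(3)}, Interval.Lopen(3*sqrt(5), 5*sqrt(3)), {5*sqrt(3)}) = {5*sqrt(3)}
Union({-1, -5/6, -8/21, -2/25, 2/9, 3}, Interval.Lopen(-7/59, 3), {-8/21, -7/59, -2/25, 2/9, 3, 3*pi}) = Union({-1, -5/6, -8/21, 3*pi}, Interval(-7/59, 3))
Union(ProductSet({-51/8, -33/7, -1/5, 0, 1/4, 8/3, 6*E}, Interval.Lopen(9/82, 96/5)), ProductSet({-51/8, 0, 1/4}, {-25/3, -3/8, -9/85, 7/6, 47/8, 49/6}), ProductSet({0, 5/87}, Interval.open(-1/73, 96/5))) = Union(ProductSet({0, 5/87}, Interval.open(-1/73, 96/5)), ProductSet({-51/8, 0, 1/4}, {-25/3, -3/8, -9/85, 7/6, 47/8, 49/6}), ProductSet({-51/8, -33/7, -1/5, 0, 1/4, 8/3, 6*E}, Interval.Lopen(9/82, 96/5)))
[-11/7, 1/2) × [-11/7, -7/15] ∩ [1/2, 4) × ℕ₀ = ∅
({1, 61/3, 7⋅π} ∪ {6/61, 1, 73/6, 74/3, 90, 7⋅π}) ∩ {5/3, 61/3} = {61/3}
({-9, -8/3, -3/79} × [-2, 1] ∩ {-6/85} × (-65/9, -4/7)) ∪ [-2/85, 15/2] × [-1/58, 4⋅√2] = [-2/85, 15/2] × [-1/58, 4⋅√2]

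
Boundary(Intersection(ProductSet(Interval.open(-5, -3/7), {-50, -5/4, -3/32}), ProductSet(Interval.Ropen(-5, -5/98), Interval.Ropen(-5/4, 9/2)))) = ProductSet(Interval(-5, -3/7), {-5/4, -3/32})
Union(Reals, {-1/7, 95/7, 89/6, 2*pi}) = Reals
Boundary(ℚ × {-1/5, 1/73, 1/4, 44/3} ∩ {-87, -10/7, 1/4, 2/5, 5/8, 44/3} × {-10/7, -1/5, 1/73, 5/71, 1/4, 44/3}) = {-87, -10/7, 1/4, 2/5, 5/8, 44/3} × {-1/5, 1/73, 1/4, 44/3}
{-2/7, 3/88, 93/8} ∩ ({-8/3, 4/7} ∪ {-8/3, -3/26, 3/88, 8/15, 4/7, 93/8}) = {3/88, 93/8}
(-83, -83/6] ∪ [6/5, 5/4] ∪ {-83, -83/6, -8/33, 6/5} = [-83, -83/6] ∪ {-8/33} ∪ [6/5, 5/4]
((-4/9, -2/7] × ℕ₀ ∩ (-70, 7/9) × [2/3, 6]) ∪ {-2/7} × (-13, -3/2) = ({-2/7} × (-13, -3/2)) ∪ ((-4/9, -2/7] × {1, 2, …, 6})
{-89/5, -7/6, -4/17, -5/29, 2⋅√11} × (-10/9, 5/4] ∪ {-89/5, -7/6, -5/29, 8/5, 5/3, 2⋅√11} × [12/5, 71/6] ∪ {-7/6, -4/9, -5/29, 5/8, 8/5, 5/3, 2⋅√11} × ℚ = ({-7/6, -4/9, -5/29, 5/8, 8/5, 5/3, 2⋅√11} × ℚ) ∪ ({-89/5, -7/6, -4/17, -5/29, 2⋅√11} × (-10/9, 5/4]) ∪ ({-89/5, -7/6, -5/29, 8/5, 5/3, 2⋅√11} × [12/5, 71/6])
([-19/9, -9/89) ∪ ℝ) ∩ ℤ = ℤ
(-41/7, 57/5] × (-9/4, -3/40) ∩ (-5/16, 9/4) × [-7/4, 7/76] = (-5/16, 9/4) × [-7/4, -3/40)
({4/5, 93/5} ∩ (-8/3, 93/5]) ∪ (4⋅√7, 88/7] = {4/5, 93/5} ∪ (4⋅√7, 88/7]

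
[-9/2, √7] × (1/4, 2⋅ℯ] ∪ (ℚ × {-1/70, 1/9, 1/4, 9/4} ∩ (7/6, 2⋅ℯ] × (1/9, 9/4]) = ((ℚ ∩ (7/6, 2⋅ℯ]) × {1/4, 9/4}) ∪ ([-9/2, √7] × (1/4, 2⋅ℯ])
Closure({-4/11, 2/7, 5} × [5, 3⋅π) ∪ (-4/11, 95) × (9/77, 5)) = ({-4/11, 95} × [9/77, 5]) ∪ ([-4/11, 95] × {9/77, 5}) ∪ ((-4/11, 95) × (9/77, 5)) ∪ ({-4/11, 2/7, 5} × [5, 3⋅π])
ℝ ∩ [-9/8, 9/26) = [-9/8, 9/26)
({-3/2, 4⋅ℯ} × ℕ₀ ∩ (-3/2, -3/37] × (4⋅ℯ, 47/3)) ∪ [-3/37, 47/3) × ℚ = [-3/37, 47/3) × ℚ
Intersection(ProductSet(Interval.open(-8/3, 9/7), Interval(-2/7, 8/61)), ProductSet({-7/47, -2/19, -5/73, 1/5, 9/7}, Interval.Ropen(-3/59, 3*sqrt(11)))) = ProductSet({-7/47, -2/19, -5/73, 1/5}, Interval(-3/59, 8/61))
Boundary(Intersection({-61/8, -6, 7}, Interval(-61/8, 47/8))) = {-61/8, -6}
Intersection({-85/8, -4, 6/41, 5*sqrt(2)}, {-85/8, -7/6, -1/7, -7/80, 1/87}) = {-85/8}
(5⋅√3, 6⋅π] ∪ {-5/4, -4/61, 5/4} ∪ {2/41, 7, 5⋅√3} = {-5/4, -4/61, 2/41, 5/4, 7} ∪ [5⋅√3, 6⋅π]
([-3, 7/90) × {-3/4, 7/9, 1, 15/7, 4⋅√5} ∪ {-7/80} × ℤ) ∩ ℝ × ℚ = ({-7/80} × ℤ) ∪ ([-3, 7/90) × {-3/4, 7/9, 1, 15/7})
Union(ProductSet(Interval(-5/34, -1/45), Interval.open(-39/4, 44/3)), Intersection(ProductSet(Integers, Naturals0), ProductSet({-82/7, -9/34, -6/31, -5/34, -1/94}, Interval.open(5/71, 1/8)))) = ProductSet(Interval(-5/34, -1/45), Interval.open(-39/4, 44/3))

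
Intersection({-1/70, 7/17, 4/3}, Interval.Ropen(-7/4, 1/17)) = {-1/70}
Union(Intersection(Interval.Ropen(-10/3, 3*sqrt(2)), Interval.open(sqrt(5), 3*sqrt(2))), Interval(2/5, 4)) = Interval.Ropen(2/5, 3*sqrt(2))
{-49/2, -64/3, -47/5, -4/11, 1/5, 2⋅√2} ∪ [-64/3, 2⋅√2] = {-49/2} ∪ [-64/3, 2⋅√2]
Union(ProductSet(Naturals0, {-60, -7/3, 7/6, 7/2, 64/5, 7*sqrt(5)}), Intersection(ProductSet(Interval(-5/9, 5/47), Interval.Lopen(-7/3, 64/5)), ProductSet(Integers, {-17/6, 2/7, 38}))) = Union(ProductSet(Naturals0, {-60, -7/3, 7/6, 7/2, 64/5, 7*sqrt(5)}), ProductSet(Range(0, 1, 1), {2/7}))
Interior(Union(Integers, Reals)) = Reals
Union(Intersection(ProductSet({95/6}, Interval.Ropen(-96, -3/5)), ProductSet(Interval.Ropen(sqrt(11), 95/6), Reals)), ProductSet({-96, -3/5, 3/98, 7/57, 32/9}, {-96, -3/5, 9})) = ProductSet({-96, -3/5, 3/98, 7/57, 32/9}, {-96, -3/5, 9})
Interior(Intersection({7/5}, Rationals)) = EmptySet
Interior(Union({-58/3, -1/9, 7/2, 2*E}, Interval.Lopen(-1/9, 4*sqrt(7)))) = Interval.open(-1/9, 4*sqrt(7))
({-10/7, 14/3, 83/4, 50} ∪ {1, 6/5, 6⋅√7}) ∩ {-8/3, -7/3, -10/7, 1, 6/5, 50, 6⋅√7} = {-10/7, 1, 6/5, 50, 6⋅√7}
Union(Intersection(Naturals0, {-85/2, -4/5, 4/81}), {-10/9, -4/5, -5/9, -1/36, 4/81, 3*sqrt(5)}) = {-10/9, -4/5, -5/9, -1/36, 4/81, 3*sqrt(5)}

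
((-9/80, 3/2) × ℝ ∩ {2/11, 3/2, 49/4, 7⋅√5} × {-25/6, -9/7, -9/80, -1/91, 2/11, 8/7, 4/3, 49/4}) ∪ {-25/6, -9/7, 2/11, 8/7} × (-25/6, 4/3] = ({-25/6, -9/7, 2/11, 8/7} × (-25/6, 4/3]) ∪ ({2/11} × {-25/6, -9/7, -9/80, -1/91, 2/11, 8/7, 4/3, 49/4})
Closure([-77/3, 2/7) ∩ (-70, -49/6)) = [-77/3, -49/6]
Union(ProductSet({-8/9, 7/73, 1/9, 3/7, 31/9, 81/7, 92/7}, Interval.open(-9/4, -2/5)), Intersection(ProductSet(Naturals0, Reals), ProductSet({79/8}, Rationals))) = ProductSet({-8/9, 7/73, 1/9, 3/7, 31/9, 81/7, 92/7}, Interval.open(-9/4, -2/5))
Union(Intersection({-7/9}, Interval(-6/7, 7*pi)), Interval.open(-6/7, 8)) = Interval.open(-6/7, 8)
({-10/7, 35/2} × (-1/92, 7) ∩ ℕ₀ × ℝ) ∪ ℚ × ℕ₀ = ℚ × ℕ₀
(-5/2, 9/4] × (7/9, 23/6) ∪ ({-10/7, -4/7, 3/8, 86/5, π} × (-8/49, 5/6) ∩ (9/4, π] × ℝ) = ({π} × (-8/49, 5/6)) ∪ ((-5/2, 9/4] × (7/9, 23/6))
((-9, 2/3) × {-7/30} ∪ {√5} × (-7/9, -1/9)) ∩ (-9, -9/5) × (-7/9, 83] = (-9, -9/5) × {-7/30}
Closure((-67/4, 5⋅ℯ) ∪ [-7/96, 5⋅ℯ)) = [-67/4, 5⋅ℯ]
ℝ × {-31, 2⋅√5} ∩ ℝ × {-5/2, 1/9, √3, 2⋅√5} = ℝ × {2⋅√5}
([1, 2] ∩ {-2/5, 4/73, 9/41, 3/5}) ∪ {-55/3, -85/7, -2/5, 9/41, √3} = {-55/3, -85/7, -2/5, 9/41, √3}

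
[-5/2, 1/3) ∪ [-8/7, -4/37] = [-5/2, 1/3)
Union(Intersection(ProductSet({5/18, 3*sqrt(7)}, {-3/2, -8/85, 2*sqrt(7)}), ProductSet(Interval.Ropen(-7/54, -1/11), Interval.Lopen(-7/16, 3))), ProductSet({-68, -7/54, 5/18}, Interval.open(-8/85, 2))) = ProductSet({-68, -7/54, 5/18}, Interval.open(-8/85, 2))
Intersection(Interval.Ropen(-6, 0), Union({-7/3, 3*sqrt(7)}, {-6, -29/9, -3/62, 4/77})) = {-6, -29/9, -7/3, -3/62}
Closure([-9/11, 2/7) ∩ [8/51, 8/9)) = [8/51, 2/7]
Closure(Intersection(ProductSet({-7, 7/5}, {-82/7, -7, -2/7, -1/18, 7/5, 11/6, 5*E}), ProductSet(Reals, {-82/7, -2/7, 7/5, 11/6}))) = ProductSet({-7, 7/5}, {-82/7, -2/7, 7/5, 11/6})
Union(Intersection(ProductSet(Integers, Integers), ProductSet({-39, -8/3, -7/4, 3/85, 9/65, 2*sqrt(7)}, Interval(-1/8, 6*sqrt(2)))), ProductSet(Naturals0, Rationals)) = Union(ProductSet({-39}, Range(0, 9, 1)), ProductSet(Naturals0, Rationals))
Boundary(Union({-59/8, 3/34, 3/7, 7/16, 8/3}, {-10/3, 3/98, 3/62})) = {-59/8, -10/3, 3/98, 3/62, 3/34, 3/7, 7/16, 8/3}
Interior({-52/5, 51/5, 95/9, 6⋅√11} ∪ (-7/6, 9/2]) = (-7/6, 9/2)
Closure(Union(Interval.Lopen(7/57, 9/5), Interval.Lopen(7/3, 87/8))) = Union(Interval(7/57, 9/5), Interval(7/3, 87/8))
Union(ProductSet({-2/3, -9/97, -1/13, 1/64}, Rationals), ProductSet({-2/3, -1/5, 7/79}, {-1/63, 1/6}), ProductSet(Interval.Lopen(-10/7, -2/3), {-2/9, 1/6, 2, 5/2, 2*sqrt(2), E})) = Union(ProductSet({-2/3, -1/5, 7/79}, {-1/63, 1/6}), ProductSet({-2/3, -9/97, -1/13, 1/64}, Rationals), ProductSet(Interval.Lopen(-10/7, -2/3), {-2/9, 1/6, 2, 5/2, 2*sqrt(2), E}))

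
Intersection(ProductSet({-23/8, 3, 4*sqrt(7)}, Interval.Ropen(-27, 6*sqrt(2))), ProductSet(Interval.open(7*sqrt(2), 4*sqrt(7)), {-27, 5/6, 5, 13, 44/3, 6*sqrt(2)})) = EmptySet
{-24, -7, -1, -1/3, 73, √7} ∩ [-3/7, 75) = {-1/3, 73, √7}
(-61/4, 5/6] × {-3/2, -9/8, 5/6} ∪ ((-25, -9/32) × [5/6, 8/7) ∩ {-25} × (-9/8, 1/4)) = (-61/4, 5/6] × {-3/2, -9/8, 5/6}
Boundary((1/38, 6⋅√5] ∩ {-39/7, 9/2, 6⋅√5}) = {9/2, 6⋅√5}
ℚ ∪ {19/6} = ℚ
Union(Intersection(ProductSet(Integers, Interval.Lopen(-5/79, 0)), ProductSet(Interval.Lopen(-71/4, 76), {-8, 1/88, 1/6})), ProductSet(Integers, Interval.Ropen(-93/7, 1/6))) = ProductSet(Integers, Interval.Ropen(-93/7, 1/6))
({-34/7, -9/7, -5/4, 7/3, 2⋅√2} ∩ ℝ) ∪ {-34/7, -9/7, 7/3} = {-34/7, -9/7, -5/4, 7/3, 2⋅√2}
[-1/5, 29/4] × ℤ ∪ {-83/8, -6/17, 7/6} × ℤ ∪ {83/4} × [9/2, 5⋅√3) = (({-83/8, -6/17} ∪ [-1/5, 29/4]) × ℤ) ∪ ({83/4} × [9/2, 5⋅√3))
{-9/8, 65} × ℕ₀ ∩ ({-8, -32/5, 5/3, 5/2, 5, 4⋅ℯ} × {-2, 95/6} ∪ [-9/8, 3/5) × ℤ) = {-9/8} × ℕ₀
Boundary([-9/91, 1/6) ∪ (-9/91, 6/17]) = {-9/91, 6/17}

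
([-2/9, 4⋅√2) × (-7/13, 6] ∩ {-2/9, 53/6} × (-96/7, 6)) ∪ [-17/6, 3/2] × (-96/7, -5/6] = ({-2/9} × (-7/13, 6)) ∪ ([-17/6, 3/2] × (-96/7, -5/6])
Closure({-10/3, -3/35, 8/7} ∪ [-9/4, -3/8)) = {-10/3, -3/35, 8/7} ∪ [-9/4, -3/8]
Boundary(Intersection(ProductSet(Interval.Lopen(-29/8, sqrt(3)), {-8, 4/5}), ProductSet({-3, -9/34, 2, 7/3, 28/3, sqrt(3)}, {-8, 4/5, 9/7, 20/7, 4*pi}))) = ProductSet({-3, -9/34, sqrt(3)}, {-8, 4/5})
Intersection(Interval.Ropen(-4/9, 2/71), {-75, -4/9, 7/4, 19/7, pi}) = {-4/9}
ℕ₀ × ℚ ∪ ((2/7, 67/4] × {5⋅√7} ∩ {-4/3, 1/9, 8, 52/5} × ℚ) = ℕ₀ × ℚ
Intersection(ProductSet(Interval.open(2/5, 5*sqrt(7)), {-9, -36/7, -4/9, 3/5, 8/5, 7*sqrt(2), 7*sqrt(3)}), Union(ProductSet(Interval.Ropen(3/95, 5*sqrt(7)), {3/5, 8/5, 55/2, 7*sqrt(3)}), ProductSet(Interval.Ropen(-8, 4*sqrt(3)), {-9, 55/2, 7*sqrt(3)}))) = Union(ProductSet(Interval.open(2/5, 4*sqrt(3)), {-9, 7*sqrt(3)}), ProductSet(Interval.open(2/5, 5*sqrt(7)), {3/5, 8/5, 7*sqrt(3)}))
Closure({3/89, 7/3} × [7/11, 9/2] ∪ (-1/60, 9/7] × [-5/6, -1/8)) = ({-1/60, 9/7} × [-5/6, -1/8]) ∪ ({3/89, 7/3} × [7/11, 9/2]) ∪ ([-1/60, 9/7] × {-5/6, -1/8}) ∪ ((-1/60, 9/7] × [-5/6, -1/8))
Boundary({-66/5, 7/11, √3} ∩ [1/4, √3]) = {7/11, √3}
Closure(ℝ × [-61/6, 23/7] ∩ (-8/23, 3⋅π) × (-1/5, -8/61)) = ({-8/23, 3⋅π} × [-1/5, -8/61]) ∪ ([-8/23, 3⋅π] × {-1/5, -8/61}) ∪ ((-8/23, 3⋅π) × (-1/5, -8/61))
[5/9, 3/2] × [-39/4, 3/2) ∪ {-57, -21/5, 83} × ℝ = ({-57, -21/5, 83} × ℝ) ∪ ([5/9, 3/2] × [-39/4, 3/2))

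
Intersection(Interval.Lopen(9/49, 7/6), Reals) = Interval.Lopen(9/49, 7/6)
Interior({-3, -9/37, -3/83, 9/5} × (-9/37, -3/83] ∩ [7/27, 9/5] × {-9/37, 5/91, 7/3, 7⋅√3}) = ∅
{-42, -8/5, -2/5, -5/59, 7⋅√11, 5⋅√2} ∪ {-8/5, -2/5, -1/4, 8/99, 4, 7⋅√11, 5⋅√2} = {-42, -8/5, -2/5, -1/4, -5/59, 8/99, 4, 7⋅√11, 5⋅√2}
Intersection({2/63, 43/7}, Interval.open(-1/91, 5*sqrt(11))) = {2/63, 43/7}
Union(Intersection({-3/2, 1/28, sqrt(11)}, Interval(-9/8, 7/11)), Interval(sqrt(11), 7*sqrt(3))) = Union({1/28}, Interval(sqrt(11), 7*sqrt(3)))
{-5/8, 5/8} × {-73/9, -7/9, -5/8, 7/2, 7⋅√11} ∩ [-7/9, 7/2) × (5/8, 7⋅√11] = {-5/8, 5/8} × {7/2, 7⋅√11}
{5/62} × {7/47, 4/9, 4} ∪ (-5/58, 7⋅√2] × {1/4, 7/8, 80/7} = ({5/62} × {7/47, 4/9, 4}) ∪ ((-5/58, 7⋅√2] × {1/4, 7/8, 80/7})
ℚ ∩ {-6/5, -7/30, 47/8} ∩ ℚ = {-6/5, -7/30, 47/8}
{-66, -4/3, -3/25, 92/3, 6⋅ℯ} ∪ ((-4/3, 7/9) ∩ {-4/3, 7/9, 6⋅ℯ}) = {-66, -4/3, -3/25, 92/3, 6⋅ℯ}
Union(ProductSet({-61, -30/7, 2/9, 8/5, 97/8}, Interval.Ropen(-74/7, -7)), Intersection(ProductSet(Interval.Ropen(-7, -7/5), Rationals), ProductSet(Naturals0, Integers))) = ProductSet({-61, -30/7, 2/9, 8/5, 97/8}, Interval.Ropen(-74/7, -7))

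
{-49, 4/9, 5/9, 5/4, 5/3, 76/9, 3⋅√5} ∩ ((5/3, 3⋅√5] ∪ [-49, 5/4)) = {-49, 4/9, 5/9, 3⋅√5}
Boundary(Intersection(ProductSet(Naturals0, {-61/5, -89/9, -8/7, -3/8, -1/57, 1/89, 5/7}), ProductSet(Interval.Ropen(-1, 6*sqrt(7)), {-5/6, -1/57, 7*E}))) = ProductSet(Range(0, 16, 1), {-1/57})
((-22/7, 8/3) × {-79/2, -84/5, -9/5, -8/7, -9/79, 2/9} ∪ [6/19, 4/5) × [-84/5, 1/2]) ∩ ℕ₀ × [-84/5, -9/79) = {0, 1, 2} × {-84/5, -9/5, -8/7}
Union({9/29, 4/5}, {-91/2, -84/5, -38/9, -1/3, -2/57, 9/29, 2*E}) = {-91/2, -84/5, -38/9, -1/3, -2/57, 9/29, 4/5, 2*E}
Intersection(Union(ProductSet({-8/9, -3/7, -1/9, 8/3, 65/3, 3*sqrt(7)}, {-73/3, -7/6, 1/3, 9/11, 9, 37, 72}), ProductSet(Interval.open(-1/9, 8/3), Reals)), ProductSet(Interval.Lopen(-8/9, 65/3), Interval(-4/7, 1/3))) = Union(ProductSet({-3/7, -1/9, 8/3, 65/3, 3*sqrt(7)}, {1/3}), ProductSet(Interval.open(-1/9, 8/3), Interval(-4/7, 1/3)))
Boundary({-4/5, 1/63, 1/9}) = {-4/5, 1/63, 1/9}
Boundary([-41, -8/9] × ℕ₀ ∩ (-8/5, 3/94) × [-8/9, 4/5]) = [-8/5, -8/9] × {0}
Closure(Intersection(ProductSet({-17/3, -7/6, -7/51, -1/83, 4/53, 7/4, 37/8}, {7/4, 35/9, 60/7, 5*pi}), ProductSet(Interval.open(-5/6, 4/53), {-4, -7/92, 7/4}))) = ProductSet({-7/51, -1/83}, {7/4})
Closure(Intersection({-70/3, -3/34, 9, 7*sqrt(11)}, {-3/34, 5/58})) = {-3/34}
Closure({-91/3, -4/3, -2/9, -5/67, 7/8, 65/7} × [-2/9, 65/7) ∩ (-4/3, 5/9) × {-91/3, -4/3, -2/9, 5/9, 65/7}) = {-2/9, -5/67} × {-2/9, 5/9}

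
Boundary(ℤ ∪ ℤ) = ℤ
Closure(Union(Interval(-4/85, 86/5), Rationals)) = Union(Interval(-oo, oo), Rationals)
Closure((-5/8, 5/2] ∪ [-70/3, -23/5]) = [-70/3, -23/5] ∪ [-5/8, 5/2]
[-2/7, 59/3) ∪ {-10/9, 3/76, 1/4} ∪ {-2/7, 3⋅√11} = {-10/9} ∪ [-2/7, 59/3)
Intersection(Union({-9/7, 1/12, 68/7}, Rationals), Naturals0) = Naturals0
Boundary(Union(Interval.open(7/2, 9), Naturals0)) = Union(Complement(Naturals0, Interval.open(7/2, 9)), {7/2})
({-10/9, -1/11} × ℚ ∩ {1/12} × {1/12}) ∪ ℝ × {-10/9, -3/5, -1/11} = ℝ × {-10/9, -3/5, -1/11}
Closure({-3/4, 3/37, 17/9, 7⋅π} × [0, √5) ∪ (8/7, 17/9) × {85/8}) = ([8/7, 17/9] × {85/8}) ∪ ({-3/4, 3/37, 17/9, 7⋅π} × [0, √5])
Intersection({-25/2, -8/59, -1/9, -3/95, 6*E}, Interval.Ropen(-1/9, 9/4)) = {-1/9, -3/95}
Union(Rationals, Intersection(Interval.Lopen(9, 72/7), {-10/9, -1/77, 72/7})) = Rationals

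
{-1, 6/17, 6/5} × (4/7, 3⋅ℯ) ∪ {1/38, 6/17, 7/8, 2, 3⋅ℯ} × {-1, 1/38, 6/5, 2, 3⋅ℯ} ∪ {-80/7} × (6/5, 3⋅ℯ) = ({-80/7} × (6/5, 3⋅ℯ)) ∪ ({-1, 6/17, 6/5} × (4/7, 3⋅ℯ)) ∪ ({1/38, 6/17, 7/8, 2, 3⋅ℯ} × {-1, 1/38, 6/5, 2, 3⋅ℯ})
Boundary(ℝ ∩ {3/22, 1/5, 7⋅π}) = {3/22, 1/5, 7⋅π}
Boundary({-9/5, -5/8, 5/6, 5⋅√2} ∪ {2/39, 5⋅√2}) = {-9/5, -5/8, 2/39, 5/6, 5⋅√2}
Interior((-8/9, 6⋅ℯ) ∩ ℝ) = (-8/9, 6⋅ℯ)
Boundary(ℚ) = ℝ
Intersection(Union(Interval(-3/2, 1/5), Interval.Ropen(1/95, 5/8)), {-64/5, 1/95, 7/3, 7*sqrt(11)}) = {1/95}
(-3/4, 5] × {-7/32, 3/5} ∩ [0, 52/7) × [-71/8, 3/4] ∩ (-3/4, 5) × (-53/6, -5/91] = [0, 5) × {-7/32}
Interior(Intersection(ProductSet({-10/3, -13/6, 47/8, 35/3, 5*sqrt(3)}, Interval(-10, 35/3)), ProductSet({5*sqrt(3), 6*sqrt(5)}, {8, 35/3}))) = EmptySet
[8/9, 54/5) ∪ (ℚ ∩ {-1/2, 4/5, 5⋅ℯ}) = {-1/2, 4/5} ∪ [8/9, 54/5)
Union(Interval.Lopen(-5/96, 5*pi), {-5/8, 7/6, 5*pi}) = Union({-5/8}, Interval.Lopen(-5/96, 5*pi))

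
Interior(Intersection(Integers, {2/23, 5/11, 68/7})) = EmptySet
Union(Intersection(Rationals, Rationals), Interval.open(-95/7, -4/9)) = Union(Interval(-95/7, -4/9), Rationals)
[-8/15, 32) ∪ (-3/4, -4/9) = (-3/4, 32)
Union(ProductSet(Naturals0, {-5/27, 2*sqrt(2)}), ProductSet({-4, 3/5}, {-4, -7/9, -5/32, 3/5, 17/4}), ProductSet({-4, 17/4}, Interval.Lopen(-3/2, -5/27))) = Union(ProductSet({-4, 3/5}, {-4, -7/9, -5/32, 3/5, 17/4}), ProductSet({-4, 17/4}, Interval.Lopen(-3/2, -5/27)), ProductSet(Naturals0, {-5/27, 2*sqrt(2)}))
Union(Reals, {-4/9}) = Reals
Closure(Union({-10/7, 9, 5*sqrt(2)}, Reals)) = Reals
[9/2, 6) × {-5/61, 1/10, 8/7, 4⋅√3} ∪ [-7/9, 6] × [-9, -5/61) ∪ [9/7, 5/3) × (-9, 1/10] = ([-7/9, 6] × [-9, -5/61)) ∪ ([9/7, 5/3) × (-9, 1/10]) ∪ ([9/2, 6) × {-5/61, 1/10, 8/7, 4⋅√3})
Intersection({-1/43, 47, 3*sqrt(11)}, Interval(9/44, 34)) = {3*sqrt(11)}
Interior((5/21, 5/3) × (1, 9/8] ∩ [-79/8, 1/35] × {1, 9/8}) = ∅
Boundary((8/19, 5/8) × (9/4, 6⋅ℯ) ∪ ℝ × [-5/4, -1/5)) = ((-∞, ∞) × {-5/4, -1/5}) ∪ ({8/19, 5/8} × [9/4, 6⋅ℯ]) ∪ ([8/19, 5/8] × {9/4, 6⋅ℯ})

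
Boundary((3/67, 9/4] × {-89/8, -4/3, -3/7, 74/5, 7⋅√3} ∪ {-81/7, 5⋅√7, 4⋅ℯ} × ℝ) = ({-81/7, 5⋅√7, 4⋅ℯ} × ℝ) ∪ ([3/67, 9/4] × {-89/8, -4/3, -3/7, 74/5, 7⋅√3})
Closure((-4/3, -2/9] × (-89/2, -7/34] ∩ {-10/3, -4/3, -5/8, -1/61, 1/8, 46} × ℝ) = {-5/8} × [-89/2, -7/34]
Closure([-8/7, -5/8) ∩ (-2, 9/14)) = [-8/7, -5/8]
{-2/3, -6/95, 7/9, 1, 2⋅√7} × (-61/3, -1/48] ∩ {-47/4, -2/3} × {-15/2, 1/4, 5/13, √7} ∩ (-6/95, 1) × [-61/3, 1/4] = ∅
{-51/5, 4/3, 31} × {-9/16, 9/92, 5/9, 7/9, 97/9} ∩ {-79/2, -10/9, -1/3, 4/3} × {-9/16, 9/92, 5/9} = {4/3} × {-9/16, 9/92, 5/9}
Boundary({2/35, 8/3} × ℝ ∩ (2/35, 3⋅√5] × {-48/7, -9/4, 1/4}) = {8/3} × {-48/7, -9/4, 1/4}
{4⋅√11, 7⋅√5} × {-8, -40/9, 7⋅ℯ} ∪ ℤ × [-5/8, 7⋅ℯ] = (ℤ × [-5/8, 7⋅ℯ]) ∪ ({4⋅√11, 7⋅√5} × {-8, -40/9, 7⋅ℯ})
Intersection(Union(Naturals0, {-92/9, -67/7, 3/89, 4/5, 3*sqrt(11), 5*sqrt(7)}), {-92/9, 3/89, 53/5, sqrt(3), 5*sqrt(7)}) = {-92/9, 3/89, 5*sqrt(7)}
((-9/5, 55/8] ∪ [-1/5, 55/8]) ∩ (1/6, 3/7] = (1/6, 3/7]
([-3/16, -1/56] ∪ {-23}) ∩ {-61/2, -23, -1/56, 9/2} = {-23, -1/56}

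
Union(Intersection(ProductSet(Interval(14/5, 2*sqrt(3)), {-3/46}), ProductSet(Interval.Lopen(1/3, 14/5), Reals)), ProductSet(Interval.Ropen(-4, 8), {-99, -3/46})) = ProductSet(Interval.Ropen(-4, 8), {-99, -3/46})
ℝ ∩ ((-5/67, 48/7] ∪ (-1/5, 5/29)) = (-1/5, 48/7]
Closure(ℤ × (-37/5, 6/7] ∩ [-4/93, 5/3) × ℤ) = {0, 1} × {-7, -6, …, 0}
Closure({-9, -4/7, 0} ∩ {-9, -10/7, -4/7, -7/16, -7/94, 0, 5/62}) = {-9, -4/7, 0}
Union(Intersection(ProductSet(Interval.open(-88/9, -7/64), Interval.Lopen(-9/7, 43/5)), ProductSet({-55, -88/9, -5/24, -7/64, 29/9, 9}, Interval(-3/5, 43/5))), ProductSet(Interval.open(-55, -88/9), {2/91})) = Union(ProductSet({-5/24}, Interval(-3/5, 43/5)), ProductSet(Interval.open(-55, -88/9), {2/91}))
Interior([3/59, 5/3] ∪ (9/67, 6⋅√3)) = (3/59, 6⋅√3)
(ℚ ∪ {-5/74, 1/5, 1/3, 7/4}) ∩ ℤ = ℤ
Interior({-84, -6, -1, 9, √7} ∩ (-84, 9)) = ∅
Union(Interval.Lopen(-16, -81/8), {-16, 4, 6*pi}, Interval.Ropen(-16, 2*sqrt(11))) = Union({6*pi}, Interval.Ropen(-16, 2*sqrt(11)))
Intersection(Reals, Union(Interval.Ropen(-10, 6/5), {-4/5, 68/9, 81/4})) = Union({68/9, 81/4}, Interval.Ropen(-10, 6/5))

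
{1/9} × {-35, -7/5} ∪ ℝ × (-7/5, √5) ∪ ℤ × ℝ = (ℤ × ℝ) ∪ ({1/9} × {-35, -7/5}) ∪ (ℝ × (-7/5, √5))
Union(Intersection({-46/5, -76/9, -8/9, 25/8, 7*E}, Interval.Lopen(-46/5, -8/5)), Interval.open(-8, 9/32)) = Union({-76/9}, Interval.open(-8, 9/32))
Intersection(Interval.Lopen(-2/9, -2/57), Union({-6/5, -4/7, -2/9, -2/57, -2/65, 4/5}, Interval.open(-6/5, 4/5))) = Interval.Lopen(-2/9, -2/57)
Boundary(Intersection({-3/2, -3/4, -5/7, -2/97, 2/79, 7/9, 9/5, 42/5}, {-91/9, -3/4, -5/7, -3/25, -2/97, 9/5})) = {-3/4, -5/7, -2/97, 9/5}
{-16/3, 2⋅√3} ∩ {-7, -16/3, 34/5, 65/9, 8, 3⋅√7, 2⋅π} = {-16/3}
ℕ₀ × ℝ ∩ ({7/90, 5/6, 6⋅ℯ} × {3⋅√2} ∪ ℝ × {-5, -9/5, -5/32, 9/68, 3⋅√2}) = ℕ₀ × {-5, -9/5, -5/32, 9/68, 3⋅√2}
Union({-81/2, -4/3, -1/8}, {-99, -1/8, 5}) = {-99, -81/2, -4/3, -1/8, 5}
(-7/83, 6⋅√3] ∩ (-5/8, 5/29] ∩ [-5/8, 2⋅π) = (-7/83, 5/29]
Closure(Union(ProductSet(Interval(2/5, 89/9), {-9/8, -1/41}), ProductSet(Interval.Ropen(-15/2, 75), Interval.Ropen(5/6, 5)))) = Union(ProductSet({-15/2, 75}, Interval(5/6, 5)), ProductSet(Interval(-15/2, 75), {5/6, 5}), ProductSet(Interval.Ropen(-15/2, 75), Interval.Ropen(5/6, 5)), ProductSet(Interval(2/5, 89/9), {-9/8, -1/41}))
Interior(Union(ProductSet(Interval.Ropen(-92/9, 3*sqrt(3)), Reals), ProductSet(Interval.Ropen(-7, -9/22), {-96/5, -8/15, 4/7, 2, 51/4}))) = ProductSet(Interval.open(-92/9, 3*sqrt(3)), Reals)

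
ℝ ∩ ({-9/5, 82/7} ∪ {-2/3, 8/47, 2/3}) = {-9/5, -2/3, 8/47, 2/3, 82/7}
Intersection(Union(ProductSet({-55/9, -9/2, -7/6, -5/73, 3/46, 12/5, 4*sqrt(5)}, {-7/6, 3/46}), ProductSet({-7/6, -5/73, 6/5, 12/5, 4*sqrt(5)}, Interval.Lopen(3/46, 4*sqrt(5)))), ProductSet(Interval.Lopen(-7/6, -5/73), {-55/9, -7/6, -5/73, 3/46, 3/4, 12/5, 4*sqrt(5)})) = ProductSet({-5/73}, {-7/6, 3/46, 3/4, 12/5, 4*sqrt(5)})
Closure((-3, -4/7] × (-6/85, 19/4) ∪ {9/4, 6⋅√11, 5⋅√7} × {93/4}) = ({-3, -4/7} × [-6/85, 19/4]) ∪ ([-3, -4/7] × {-6/85, 19/4}) ∪ ((-3, -4/7] × (-6/85, 19/4)) ∪ ({9/4, 6⋅√11, 5⋅√7} × {93/4})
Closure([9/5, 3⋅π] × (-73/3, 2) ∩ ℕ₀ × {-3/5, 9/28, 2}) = {2, 3, …, 9} × {-3/5, 9/28}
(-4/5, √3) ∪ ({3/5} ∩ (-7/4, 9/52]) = (-4/5, √3)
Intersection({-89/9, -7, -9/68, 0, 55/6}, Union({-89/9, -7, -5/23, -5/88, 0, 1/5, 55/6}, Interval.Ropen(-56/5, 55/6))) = {-89/9, -7, -9/68, 0, 55/6}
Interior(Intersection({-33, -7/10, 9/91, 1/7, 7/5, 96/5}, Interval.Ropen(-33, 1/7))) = EmptySet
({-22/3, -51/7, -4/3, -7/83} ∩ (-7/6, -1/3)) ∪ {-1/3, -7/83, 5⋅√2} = {-1/3, -7/83, 5⋅√2}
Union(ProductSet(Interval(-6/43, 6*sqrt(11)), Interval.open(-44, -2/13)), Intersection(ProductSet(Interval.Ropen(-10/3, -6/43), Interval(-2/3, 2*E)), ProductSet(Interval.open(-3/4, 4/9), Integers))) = Union(ProductSet(Interval.open(-3/4, -6/43), Range(0, 6, 1)), ProductSet(Interval(-6/43, 6*sqrt(11)), Interval.open(-44, -2/13)))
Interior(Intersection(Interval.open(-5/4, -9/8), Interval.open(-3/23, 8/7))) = EmptySet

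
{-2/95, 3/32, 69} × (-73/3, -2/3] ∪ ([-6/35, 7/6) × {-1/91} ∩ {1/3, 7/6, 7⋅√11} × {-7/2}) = {-2/95, 3/32, 69} × (-73/3, -2/3]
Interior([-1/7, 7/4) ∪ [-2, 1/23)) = (-2, 7/4)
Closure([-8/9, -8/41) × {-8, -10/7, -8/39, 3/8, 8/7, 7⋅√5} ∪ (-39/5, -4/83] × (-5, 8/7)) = ({-39/5, -4/83} × [-5, 8/7]) ∪ ([-39/5, -4/83] × {-5, 8/7}) ∪ ((-39/5, -4/83] × (-5, 8/7)) ∪ ([-8/9, -8/41] × {-8, 8/7, 7⋅√5}) ∪ ([-8/9, -8/41) × {-8, -10/7, -8/39, 3/8, 8/7, 7⋅√5})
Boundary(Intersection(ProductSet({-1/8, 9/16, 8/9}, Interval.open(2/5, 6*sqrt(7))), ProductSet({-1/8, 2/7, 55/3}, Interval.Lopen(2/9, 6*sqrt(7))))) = ProductSet({-1/8}, Interval(2/5, 6*sqrt(7)))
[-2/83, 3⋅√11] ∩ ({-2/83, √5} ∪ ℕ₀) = {-2/83, √5} ∪ {0, 1, …, 9}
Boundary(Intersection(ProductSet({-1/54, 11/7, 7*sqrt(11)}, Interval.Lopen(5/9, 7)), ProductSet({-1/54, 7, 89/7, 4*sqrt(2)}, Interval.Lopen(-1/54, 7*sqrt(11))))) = ProductSet({-1/54}, Interval(5/9, 7))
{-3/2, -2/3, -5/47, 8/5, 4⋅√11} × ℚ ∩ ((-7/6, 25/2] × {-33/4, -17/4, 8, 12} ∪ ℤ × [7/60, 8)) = {-2/3, -5/47, 8/5} × {-33/4, -17/4, 8, 12}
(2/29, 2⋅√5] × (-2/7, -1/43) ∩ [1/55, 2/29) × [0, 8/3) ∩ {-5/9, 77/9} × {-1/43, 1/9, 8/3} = ∅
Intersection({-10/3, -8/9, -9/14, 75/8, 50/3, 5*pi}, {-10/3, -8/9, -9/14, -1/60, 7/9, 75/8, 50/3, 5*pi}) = {-10/3, -8/9, -9/14, 75/8, 50/3, 5*pi}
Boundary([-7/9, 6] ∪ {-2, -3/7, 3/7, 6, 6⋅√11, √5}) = {-2, -7/9, 6, 6⋅√11}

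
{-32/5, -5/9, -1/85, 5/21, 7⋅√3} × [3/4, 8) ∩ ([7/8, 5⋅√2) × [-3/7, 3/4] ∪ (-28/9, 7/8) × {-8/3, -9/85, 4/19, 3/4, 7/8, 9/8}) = {-5/9, -1/85, 5/21} × {3/4, 7/8, 9/8}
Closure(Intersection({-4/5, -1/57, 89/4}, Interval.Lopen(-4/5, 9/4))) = {-1/57}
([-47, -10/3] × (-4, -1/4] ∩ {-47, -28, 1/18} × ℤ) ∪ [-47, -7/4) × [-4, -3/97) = [-47, -7/4) × [-4, -3/97)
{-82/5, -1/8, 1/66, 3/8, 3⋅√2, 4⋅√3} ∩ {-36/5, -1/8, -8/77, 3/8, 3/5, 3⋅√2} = {-1/8, 3/8, 3⋅√2}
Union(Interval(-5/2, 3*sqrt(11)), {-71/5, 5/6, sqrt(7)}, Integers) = Union({-71/5}, Integers, Interval(-5/2, 3*sqrt(11)))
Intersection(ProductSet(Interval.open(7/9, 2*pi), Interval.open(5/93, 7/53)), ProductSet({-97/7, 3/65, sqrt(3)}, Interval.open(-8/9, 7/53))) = ProductSet({sqrt(3)}, Interval.open(5/93, 7/53))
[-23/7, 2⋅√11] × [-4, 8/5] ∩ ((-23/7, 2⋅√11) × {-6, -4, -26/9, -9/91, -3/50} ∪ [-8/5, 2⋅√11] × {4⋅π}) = (-23/7, 2⋅√11) × {-4, -26/9, -9/91, -3/50}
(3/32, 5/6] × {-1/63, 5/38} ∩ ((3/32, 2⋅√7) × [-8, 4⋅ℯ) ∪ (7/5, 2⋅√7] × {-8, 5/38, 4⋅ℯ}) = (3/32, 5/6] × {-1/63, 5/38}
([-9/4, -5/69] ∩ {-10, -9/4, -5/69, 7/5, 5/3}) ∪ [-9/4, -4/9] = [-9/4, -4/9] ∪ {-5/69}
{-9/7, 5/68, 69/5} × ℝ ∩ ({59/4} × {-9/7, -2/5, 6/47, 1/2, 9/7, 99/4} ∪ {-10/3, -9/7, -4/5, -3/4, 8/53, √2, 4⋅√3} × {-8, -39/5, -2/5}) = {-9/7} × {-8, -39/5, -2/5}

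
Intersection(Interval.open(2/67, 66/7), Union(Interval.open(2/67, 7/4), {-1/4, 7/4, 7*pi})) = Interval.Lopen(2/67, 7/4)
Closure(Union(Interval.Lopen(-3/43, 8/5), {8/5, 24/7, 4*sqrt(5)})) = Union({24/7, 4*sqrt(5)}, Interval(-3/43, 8/5))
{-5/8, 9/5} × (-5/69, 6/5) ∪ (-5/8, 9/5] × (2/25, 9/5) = ({-5/8, 9/5} × (-5/69, 6/5)) ∪ ((-5/8, 9/5] × (2/25, 9/5))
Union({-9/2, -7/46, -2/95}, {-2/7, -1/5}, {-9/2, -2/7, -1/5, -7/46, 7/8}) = {-9/2, -2/7, -1/5, -7/46, -2/95, 7/8}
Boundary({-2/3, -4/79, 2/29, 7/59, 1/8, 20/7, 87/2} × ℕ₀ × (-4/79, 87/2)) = {-2/3, -4/79, 2/29, 7/59, 1/8, 20/7, 87/2} × ℕ₀ × [-4/79, 87/2]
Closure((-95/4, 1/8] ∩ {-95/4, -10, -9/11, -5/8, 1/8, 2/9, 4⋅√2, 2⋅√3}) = {-10, -9/11, -5/8, 1/8}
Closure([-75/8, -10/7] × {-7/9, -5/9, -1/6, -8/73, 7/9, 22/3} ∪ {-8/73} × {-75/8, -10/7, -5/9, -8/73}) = ({-8/73} × {-75/8, -10/7, -5/9, -8/73}) ∪ ([-75/8, -10/7] × {-7/9, -5/9, -1/6, -8/73, 7/9, 22/3})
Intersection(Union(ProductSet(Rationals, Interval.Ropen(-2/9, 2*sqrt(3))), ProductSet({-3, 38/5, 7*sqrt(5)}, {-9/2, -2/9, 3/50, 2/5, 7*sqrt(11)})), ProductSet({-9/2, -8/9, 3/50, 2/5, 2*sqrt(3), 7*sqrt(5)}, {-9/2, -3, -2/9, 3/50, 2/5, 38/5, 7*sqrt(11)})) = Union(ProductSet({7*sqrt(5)}, {-9/2, -2/9, 3/50, 2/5, 7*sqrt(11)}), ProductSet({-9/2, -8/9, 3/50, 2/5}, {-2/9, 3/50, 2/5}))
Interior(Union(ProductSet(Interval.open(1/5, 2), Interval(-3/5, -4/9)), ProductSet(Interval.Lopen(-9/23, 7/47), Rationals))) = Union(ProductSet(Interval.Lopen(-9/23, 7/47), Complement(Rationals, Interval(-oo, oo))), ProductSet(Interval.open(1/5, 2), Interval.open(-3/5, -4/9)))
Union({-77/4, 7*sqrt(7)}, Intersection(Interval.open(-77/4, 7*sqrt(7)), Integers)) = Union({-77/4, 7*sqrt(7)}, Range(-19, 19, 1))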